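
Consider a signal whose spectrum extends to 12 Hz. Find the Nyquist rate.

Nyquist rate = 2 × 12 Hz = 24 Hz.

24 Hz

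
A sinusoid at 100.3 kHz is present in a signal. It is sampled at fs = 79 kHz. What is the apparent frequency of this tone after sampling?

100.3 kHz mod fs = 21.3 kHz.
21.3 kHz ≤ fs/2 = 39.5 kHz, appears at 21.3 kHz.

21.3 kHz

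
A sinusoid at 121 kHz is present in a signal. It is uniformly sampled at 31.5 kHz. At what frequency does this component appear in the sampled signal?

121 kHz mod fs = 26.5 kHz.
26.5 kHz > fs/2 = 15.75 kHz, folds to fs − 26.5 kHz = 5 kHz.

5 kHz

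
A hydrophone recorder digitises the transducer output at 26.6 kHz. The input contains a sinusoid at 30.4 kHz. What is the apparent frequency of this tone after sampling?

30.4 kHz mod fs = 3.8 kHz.
3.8 kHz ≤ fs/2 = 13.3 kHz, appears at 3.8 kHz.

3.8 kHz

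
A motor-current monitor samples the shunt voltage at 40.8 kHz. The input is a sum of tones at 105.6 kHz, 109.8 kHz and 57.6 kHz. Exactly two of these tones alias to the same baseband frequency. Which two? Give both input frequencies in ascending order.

57.6 kHz, 105.6 kHz

fs/2 = 20.4 kHz.
105.6 kHz mod fs = 24 kHz.
24 kHz > fs/2 = 20.4 kHz, folds to fs − 24 kHz = 16.8 kHz.
109.8 kHz mod fs = 28.2 kHz.
28.2 kHz > fs/2 = 20.4 kHz, folds to fs − 28.2 kHz = 12.6 kHz.
57.6 kHz mod fs = 16.8 kHz.
16.8 kHz ≤ fs/2 = 20.4 kHz, appears at 16.8 kHz.
57.6 kHz and 105.6 kHz both map to 16.8 kHz.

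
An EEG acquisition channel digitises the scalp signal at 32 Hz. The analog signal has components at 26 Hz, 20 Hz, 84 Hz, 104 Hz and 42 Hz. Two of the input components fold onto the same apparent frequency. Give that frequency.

12 Hz

fs/2 = 16 Hz.
26 Hz > fs/2 = 16 Hz, folds to fs − 26 Hz = 6 Hz.
20 Hz > fs/2 = 16 Hz, folds to fs − 20 Hz = 12 Hz.
84 Hz mod fs = 20 Hz.
20 Hz > fs/2 = 16 Hz, folds to fs − 20 Hz = 12 Hz.
104 Hz mod fs = 8 Hz.
8 Hz ≤ fs/2 = 16 Hz, appears at 8 Hz.
42 Hz mod fs = 10 Hz.
10 Hz ≤ fs/2 = 16 Hz, appears at 10 Hz.
20 Hz and 84 Hz both map to 12 Hz.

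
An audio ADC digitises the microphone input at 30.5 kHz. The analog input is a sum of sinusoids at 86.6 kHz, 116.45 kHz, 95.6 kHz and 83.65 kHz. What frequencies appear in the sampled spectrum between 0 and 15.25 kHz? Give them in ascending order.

fs/2 = 15.25 kHz.
86.6 kHz mod fs = 25.6 kHz.
25.6 kHz > fs/2 = 15.25 kHz, folds to fs − 25.6 kHz = 4.9 kHz.
116.45 kHz mod fs = 24.95 kHz.
24.95 kHz > fs/2 = 15.25 kHz, folds to fs − 24.95 kHz = 5.55 kHz.
95.6 kHz mod fs = 4.1 kHz.
4.1 kHz ≤ fs/2 = 15.25 kHz, appears at 4.1 kHz.
83.65 kHz mod fs = 22.65 kHz.
22.65 kHz > fs/2 = 15.25 kHz, folds to fs − 22.65 kHz = 7.85 kHz.
Distinct values: {4.1 kHz, 4.9 kHz, 5.55 kHz, 7.85 kHz}.

4.1 kHz, 4.9 kHz, 5.55 kHz, 7.85 kHz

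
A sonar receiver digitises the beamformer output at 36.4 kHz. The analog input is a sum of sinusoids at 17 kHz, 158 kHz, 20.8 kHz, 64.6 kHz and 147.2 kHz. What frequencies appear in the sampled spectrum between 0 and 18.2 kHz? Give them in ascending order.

1.6 kHz, 8.2 kHz, 12.4 kHz, 15.6 kHz, 17 kHz

fs/2 = 18.2 kHz.
17 kHz ≤ fs/2 = 18.2 kHz, passes unchanged.
158 kHz mod fs = 12.4 kHz.
12.4 kHz ≤ fs/2 = 18.2 kHz, appears at 12.4 kHz.
20.8 kHz > fs/2 = 18.2 kHz, folds to fs − 20.8 kHz = 15.6 kHz.
64.6 kHz mod fs = 28.2 kHz.
28.2 kHz > fs/2 = 18.2 kHz, folds to fs − 28.2 kHz = 8.2 kHz.
147.2 kHz mod fs = 1.6 kHz.
1.6 kHz ≤ fs/2 = 18.2 kHz, appears at 1.6 kHz.
Distinct values: {1.6 kHz, 8.2 kHz, 12.4 kHz, 15.6 kHz, 17 kHz}.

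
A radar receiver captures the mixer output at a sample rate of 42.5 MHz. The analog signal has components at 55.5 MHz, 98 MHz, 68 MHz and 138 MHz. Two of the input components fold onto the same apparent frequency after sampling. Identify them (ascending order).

55.5 MHz, 98 MHz

fs/2 = 21.25 MHz.
55.5 MHz mod fs = 13 MHz.
13 MHz ≤ fs/2 = 21.25 MHz, appears at 13 MHz.
98 MHz mod fs = 13 MHz.
13 MHz ≤ fs/2 = 21.25 MHz, appears at 13 MHz.
68 MHz mod fs = 25.5 MHz.
25.5 MHz > fs/2 = 21.25 MHz, folds to fs − 25.5 MHz = 17 MHz.
138 MHz mod fs = 10.5 MHz.
10.5 MHz ≤ fs/2 = 21.25 MHz, appears at 10.5 MHz.
55.5 MHz and 98 MHz both map to 13 MHz.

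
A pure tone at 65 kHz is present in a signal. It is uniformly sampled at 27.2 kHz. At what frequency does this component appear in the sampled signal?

65 kHz mod fs = 10.6 kHz.
10.6 kHz ≤ fs/2 = 13.6 kHz, appears at 10.6 kHz.

10.6 kHz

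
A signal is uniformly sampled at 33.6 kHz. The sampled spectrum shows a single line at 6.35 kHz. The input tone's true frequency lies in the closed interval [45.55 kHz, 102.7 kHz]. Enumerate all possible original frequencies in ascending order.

60.85 kHz, 73.55 kHz, 94.45 kHz

Frequencies that alias to 6.35 kHz are k·fs ± 6.35 kHz for integer k ≥ 0.
k=0: 6.35 kHz.
k=1: 27.25 kHz, 39.95 kHz.
k=2: 60.85 kHz, 73.55 kHz.
k=3: 94.45 kHz, 107.15 kHz.
k=4: 128.05 kHz, 140.75 kHz.
Within [45.55 kHz, 102.7 kHz]: 60.85 kHz, 73.55 kHz, 94.45 kHz.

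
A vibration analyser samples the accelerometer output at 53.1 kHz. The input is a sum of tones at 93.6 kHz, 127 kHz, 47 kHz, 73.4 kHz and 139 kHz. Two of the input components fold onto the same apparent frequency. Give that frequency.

fs/2 = 26.55 kHz.
93.6 kHz mod fs = 40.5 kHz.
40.5 kHz > fs/2 = 26.55 kHz, folds to fs − 40.5 kHz = 12.6 kHz.
127 kHz mod fs = 20.8 kHz.
20.8 kHz ≤ fs/2 = 26.55 kHz, appears at 20.8 kHz.
47 kHz > fs/2 = 26.55 kHz, folds to fs − 47 kHz = 6.1 kHz.
73.4 kHz mod fs = 20.3 kHz.
20.3 kHz ≤ fs/2 = 26.55 kHz, appears at 20.3 kHz.
139 kHz mod fs = 32.8 kHz.
32.8 kHz > fs/2 = 26.55 kHz, folds to fs − 32.8 kHz = 20.3 kHz.
73.4 kHz and 139 kHz both map to 20.3 kHz.

20.3 kHz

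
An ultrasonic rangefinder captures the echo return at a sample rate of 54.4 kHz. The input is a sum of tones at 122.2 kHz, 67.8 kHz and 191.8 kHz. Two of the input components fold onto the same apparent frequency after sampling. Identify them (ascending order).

fs/2 = 27.2 kHz.
122.2 kHz mod fs = 13.4 kHz.
13.4 kHz ≤ fs/2 = 27.2 kHz, appears at 13.4 kHz.
67.8 kHz mod fs = 13.4 kHz.
13.4 kHz ≤ fs/2 = 27.2 kHz, appears at 13.4 kHz.
191.8 kHz mod fs = 28.6 kHz.
28.6 kHz > fs/2 = 27.2 kHz, folds to fs − 28.6 kHz = 25.8 kHz.
67.8 kHz and 122.2 kHz both map to 13.4 kHz.

67.8 kHz, 122.2 kHz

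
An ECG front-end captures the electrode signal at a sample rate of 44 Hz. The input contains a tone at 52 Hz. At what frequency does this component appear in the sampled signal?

52 Hz mod fs = 8 Hz.
8 Hz ≤ fs/2 = 22 Hz, appears at 8 Hz.

8 Hz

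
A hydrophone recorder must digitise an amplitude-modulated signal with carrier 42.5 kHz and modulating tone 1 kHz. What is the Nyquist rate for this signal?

87 kHz

AM sidebands sit at fc ± fm = 41.5 kHz and 43.5 kHz.
Highest-frequency component: 43.5 kHz.
Nyquist rate = 2 × 43.5 kHz = 87 kHz.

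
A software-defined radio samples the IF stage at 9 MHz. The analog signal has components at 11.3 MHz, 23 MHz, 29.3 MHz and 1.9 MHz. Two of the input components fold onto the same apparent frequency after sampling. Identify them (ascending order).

11.3 MHz, 29.3 MHz

fs/2 = 4.5 MHz.
11.3 MHz mod fs = 2.3 MHz.
2.3 MHz ≤ fs/2 = 4.5 MHz, appears at 2.3 MHz.
23 MHz mod fs = 5 MHz.
5 MHz > fs/2 = 4.5 MHz, folds to fs − 5 MHz = 4 MHz.
29.3 MHz mod fs = 2.3 MHz.
2.3 MHz ≤ fs/2 = 4.5 MHz, appears at 2.3 MHz.
1.9 MHz ≤ fs/2 = 4.5 MHz, passes unchanged.
11.3 MHz and 29.3 MHz both map to 2.3 MHz.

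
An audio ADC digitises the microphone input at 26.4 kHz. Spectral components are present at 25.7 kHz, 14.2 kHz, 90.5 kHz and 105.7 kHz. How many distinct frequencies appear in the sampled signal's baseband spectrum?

4

fs/2 = 13.2 kHz.
25.7 kHz > fs/2 = 13.2 kHz, folds to fs − 25.7 kHz = 0.7 kHz.
14.2 kHz > fs/2 = 13.2 kHz, folds to fs − 14.2 kHz = 12.2 kHz.
90.5 kHz mod fs = 11.3 kHz.
11.3 kHz ≤ fs/2 = 13.2 kHz, appears at 11.3 kHz.
105.7 kHz mod fs = 0.1 kHz.
0.1 kHz ≤ fs/2 = 13.2 kHz, appears at 0.1 kHz.
Distinct values: {0.1 kHz, 0.7 kHz, 11.3 kHz, 12.2 kHz} → 4.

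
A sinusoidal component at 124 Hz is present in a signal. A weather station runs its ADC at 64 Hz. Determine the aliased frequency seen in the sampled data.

4 Hz

124 Hz mod fs = 60 Hz.
60 Hz > fs/2 = 32 Hz, folds to fs − 60 Hz = 4 Hz.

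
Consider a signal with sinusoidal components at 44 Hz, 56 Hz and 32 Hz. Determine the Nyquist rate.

112 Hz

Highest-frequency component: 56 Hz.
Nyquist rate = 2 × 56 Hz = 112 Hz.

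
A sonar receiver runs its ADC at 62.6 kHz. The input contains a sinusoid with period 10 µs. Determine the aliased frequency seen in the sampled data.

T = 10 µs → f = 1/T = 100 kHz.
100 kHz mod fs = 37.4 kHz.
37.4 kHz > fs/2 = 31.3 kHz, folds to fs − 37.4 kHz = 25.2 kHz.

25.2 kHz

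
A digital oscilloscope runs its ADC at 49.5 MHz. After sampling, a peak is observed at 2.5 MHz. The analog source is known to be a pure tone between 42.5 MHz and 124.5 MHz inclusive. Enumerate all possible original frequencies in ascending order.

Frequencies that alias to 2.5 MHz are k·fs ± 2.5 MHz for integer k ≥ 0.
k=0: 2.5 MHz.
k=1: 47 MHz, 52 MHz.
k=2: 96.5 MHz, 101.5 MHz.
k=3: 146 MHz, 151 MHz.
Within [42.5 MHz, 124.5 MHz]: 47 MHz, 52 MHz, 96.5 MHz, 101.5 MHz.

47 MHz, 52 MHz, 96.5 MHz, 101.5 MHz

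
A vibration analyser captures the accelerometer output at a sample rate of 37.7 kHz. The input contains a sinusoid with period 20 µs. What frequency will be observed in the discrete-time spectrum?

T = 20 µs → f = 1/T = 50 kHz.
50 kHz mod fs = 12.3 kHz.
12.3 kHz ≤ fs/2 = 18.85 kHz, appears at 12.3 kHz.

12.3 kHz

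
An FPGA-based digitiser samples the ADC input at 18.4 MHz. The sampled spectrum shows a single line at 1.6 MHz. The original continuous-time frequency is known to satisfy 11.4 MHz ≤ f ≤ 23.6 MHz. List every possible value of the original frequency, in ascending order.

Frequencies that alias to 1.6 MHz are k·fs ± 1.6 MHz for integer k ≥ 0.
k=0: 1.6 MHz.
k=1: 16.8 MHz, 20 MHz.
k=2: 35.2 MHz, 38.4 MHz.
Within [11.4 MHz, 23.6 MHz]: 16.8 MHz, 20 MHz.

16.8 MHz, 20 MHz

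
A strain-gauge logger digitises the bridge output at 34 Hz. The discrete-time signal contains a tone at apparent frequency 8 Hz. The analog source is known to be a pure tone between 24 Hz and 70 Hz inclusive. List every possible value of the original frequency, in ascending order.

Frequencies that alias to 8 Hz are k·fs ± 8 Hz for integer k ≥ 0.
k=0: 8 Hz.
k=1: 26 Hz, 42 Hz.
k=2: 60 Hz, 76 Hz.
k=3: 94 Hz, 110 Hz.
Within [24 Hz, 70 Hz]: 26 Hz, 42 Hz, 60 Hz.

26 Hz, 42 Hz, 60 Hz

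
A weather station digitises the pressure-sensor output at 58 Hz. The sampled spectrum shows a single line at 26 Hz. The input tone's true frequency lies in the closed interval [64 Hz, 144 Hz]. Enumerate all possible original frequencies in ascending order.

Frequencies that alias to 26 Hz are k·fs ± 26 Hz for integer k ≥ 0.
k=0: 26 Hz.
k=1: 32 Hz, 84 Hz.
k=2: 90 Hz, 142 Hz.
k=3: 148 Hz, 200 Hz.
Within [64 Hz, 144 Hz]: 84 Hz, 90 Hz, 142 Hz.

84 Hz, 90 Hz, 142 Hz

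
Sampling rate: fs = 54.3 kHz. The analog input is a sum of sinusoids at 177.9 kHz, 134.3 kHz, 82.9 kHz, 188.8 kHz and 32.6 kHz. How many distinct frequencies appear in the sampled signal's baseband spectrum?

fs/2 = 27.15 kHz.
177.9 kHz mod fs = 15 kHz.
15 kHz ≤ fs/2 = 27.15 kHz, appears at 15 kHz.
134.3 kHz mod fs = 25.7 kHz.
25.7 kHz ≤ fs/2 = 27.15 kHz, appears at 25.7 kHz.
82.9 kHz mod fs = 28.6 kHz.
28.6 kHz > fs/2 = 27.15 kHz, folds to fs − 28.6 kHz = 25.7 kHz.
188.8 kHz mod fs = 25.9 kHz.
25.9 kHz ≤ fs/2 = 27.15 kHz, appears at 25.9 kHz.
32.6 kHz > fs/2 = 27.15 kHz, folds to fs − 32.6 kHz = 21.7 kHz.
Distinct values: {15 kHz, 21.7 kHz, 25.7 kHz, 25.9 kHz} → 4.

4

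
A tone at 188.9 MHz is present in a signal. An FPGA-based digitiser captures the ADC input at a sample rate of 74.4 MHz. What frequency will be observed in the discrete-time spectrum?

34.3 MHz

188.9 MHz mod fs = 40.1 MHz.
40.1 MHz > fs/2 = 37.2 MHz, folds to fs − 40.1 MHz = 34.3 MHz.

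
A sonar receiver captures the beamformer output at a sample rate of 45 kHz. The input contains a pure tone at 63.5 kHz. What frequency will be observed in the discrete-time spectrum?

63.5 kHz mod fs = 18.5 kHz.
18.5 kHz ≤ fs/2 = 22.5 kHz, appears at 18.5 kHz.

18.5 kHz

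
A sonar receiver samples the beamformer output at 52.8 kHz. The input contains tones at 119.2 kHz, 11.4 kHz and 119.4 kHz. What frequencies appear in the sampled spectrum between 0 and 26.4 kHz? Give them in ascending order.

fs/2 = 26.4 kHz.
119.2 kHz mod fs = 13.6 kHz.
13.6 kHz ≤ fs/2 = 26.4 kHz, appears at 13.6 kHz.
11.4 kHz ≤ fs/2 = 26.4 kHz, passes unchanged.
119.4 kHz mod fs = 13.8 kHz.
13.8 kHz ≤ fs/2 = 26.4 kHz, appears at 13.8 kHz.
Distinct values: {11.4 kHz, 13.6 kHz, 13.8 kHz}.

11.4 kHz, 13.6 kHz, 13.8 kHz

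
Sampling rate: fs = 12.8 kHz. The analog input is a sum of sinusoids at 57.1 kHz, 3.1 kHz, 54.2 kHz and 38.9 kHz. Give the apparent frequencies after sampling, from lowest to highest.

fs/2 = 6.4 kHz.
57.1 kHz mod fs = 5.9 kHz.
5.9 kHz ≤ fs/2 = 6.4 kHz, appears at 5.9 kHz.
3.1 kHz ≤ fs/2 = 6.4 kHz, passes unchanged.
54.2 kHz mod fs = 3 kHz.
3 kHz ≤ fs/2 = 6.4 kHz, appears at 3 kHz.
38.9 kHz mod fs = 0.5 kHz.
0.5 kHz ≤ fs/2 = 6.4 kHz, appears at 0.5 kHz.
Distinct values: {0.5 kHz, 3 kHz, 3.1 kHz, 5.9 kHz}.

0.5 kHz, 3 kHz, 3.1 kHz, 5.9 kHz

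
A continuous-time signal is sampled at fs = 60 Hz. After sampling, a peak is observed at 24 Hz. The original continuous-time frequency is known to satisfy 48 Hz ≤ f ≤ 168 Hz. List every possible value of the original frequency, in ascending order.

84 Hz, 96 Hz, 144 Hz, 156 Hz

Frequencies that alias to 24 Hz are k·fs ± 24 Hz for integer k ≥ 0.
k=0: 24 Hz.
k=1: 36 Hz, 84 Hz.
k=2: 96 Hz, 144 Hz.
k=3: 156 Hz, 204 Hz.
k=4: 216 Hz, 264 Hz.
Within [48 Hz, 168 Hz]: 84 Hz, 96 Hz, 144 Hz, 156 Hz.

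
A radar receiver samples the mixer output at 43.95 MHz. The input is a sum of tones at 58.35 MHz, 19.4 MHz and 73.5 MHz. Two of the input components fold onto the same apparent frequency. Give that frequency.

fs/2 = 21.975 MHz.
58.35 MHz mod fs = 14.4 MHz.
14.4 MHz ≤ fs/2 = 21.975 MHz, appears at 14.4 MHz.
19.4 MHz ≤ fs/2 = 21.975 MHz, passes unchanged.
73.5 MHz mod fs = 29.55 MHz.
29.55 MHz > fs/2 = 21.975 MHz, folds to fs − 29.55 MHz = 14.4 MHz.
58.35 MHz and 73.5 MHz both map to 14.4 MHz.

14.4 MHz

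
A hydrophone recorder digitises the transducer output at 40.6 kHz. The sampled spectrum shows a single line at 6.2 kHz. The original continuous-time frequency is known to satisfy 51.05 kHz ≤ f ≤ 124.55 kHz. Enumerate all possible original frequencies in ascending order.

Frequencies that alias to 6.2 kHz are k·fs ± 6.2 kHz for integer k ≥ 0.
k=0: 6.2 kHz.
k=1: 34.4 kHz, 46.8 kHz.
k=2: 75 kHz, 87.4 kHz.
k=3: 115.6 kHz, 128 kHz.
k=4: 156.2 kHz, 168.6 kHz.
Within [51.05 kHz, 124.55 kHz]: 75 kHz, 87.4 kHz, 115.6 kHz.

75 kHz, 87.4 kHz, 115.6 kHz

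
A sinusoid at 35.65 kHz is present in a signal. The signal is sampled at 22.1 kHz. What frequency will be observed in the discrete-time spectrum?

35.65 kHz mod fs = 13.55 kHz.
13.55 kHz > fs/2 = 11.05 kHz, folds to fs − 13.55 kHz = 8.55 kHz.

8.55 kHz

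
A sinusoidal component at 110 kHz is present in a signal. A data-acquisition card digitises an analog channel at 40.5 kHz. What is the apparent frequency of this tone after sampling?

110 kHz mod fs = 29 kHz.
29 kHz > fs/2 = 20.25 kHz, folds to fs − 29 kHz = 11.5 kHz.

11.5 kHz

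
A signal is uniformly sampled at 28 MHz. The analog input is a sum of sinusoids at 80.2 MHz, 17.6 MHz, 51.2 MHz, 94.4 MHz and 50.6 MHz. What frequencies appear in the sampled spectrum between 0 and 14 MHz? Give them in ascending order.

fs/2 = 14 MHz.
80.2 MHz mod fs = 24.2 MHz.
24.2 MHz > fs/2 = 14 MHz, folds to fs − 24.2 MHz = 3.8 MHz.
17.6 MHz > fs/2 = 14 MHz, folds to fs − 17.6 MHz = 10.4 MHz.
51.2 MHz mod fs = 23.2 MHz.
23.2 MHz > fs/2 = 14 MHz, folds to fs − 23.2 MHz = 4.8 MHz.
94.4 MHz mod fs = 10.4 MHz.
10.4 MHz ≤ fs/2 = 14 MHz, appears at 10.4 MHz.
50.6 MHz mod fs = 22.6 MHz.
22.6 MHz > fs/2 = 14 MHz, folds to fs − 22.6 MHz = 5.4 MHz.
Distinct values: {3.8 MHz, 4.8 MHz, 5.4 MHz, 10.4 MHz}.

3.8 MHz, 4.8 MHz, 5.4 MHz, 10.4 MHz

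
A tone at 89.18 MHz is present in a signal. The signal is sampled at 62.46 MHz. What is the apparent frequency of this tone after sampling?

89.18 MHz mod fs = 26.72 MHz.
26.72 MHz ≤ fs/2 = 31.23 MHz, appears at 26.72 MHz.

26.72 MHz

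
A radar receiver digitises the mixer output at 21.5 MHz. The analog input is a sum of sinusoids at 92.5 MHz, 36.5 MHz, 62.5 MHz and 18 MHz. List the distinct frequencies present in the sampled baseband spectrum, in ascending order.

2 MHz, 3.5 MHz, 6.5 MHz

fs/2 = 10.75 MHz.
92.5 MHz mod fs = 6.5 MHz.
6.5 MHz ≤ fs/2 = 10.75 MHz, appears at 6.5 MHz.
36.5 MHz mod fs = 15 MHz.
15 MHz > fs/2 = 10.75 MHz, folds to fs − 15 MHz = 6.5 MHz.
62.5 MHz mod fs = 19.5 MHz.
19.5 MHz > fs/2 = 10.75 MHz, folds to fs − 19.5 MHz = 2 MHz.
18 MHz > fs/2 = 10.75 MHz, folds to fs − 18 MHz = 3.5 MHz.
Distinct values: {2 MHz, 3.5 MHz, 6.5 MHz}.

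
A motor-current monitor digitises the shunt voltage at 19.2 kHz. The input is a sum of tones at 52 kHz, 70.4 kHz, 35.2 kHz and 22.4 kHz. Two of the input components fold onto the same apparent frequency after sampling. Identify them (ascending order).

22.4 kHz, 35.2 kHz

fs/2 = 9.6 kHz.
52 kHz mod fs = 13.6 kHz.
13.6 kHz > fs/2 = 9.6 kHz, folds to fs − 13.6 kHz = 5.6 kHz.
70.4 kHz mod fs = 12.8 kHz.
12.8 kHz > fs/2 = 9.6 kHz, folds to fs − 12.8 kHz = 6.4 kHz.
35.2 kHz mod fs = 16 kHz.
16 kHz > fs/2 = 9.6 kHz, folds to fs − 16 kHz = 3.2 kHz.
22.4 kHz mod fs = 3.2 kHz.
3.2 kHz ≤ fs/2 = 9.6 kHz, appears at 3.2 kHz.
22.4 kHz and 35.2 kHz both map to 3.2 kHz.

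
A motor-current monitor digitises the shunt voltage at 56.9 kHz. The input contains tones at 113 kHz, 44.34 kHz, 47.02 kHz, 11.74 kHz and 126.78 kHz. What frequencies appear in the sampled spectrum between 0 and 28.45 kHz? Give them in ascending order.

0.8 kHz, 9.88 kHz, 11.74 kHz, 12.56 kHz, 12.98 kHz

fs/2 = 28.45 kHz.
113 kHz mod fs = 56.1 kHz.
56.1 kHz > fs/2 = 28.45 kHz, folds to fs − 56.1 kHz = 0.8 kHz.
44.34 kHz > fs/2 = 28.45 kHz, folds to fs − 44.34 kHz = 12.56 kHz.
47.02 kHz > fs/2 = 28.45 kHz, folds to fs − 47.02 kHz = 9.88 kHz.
11.74 kHz ≤ fs/2 = 28.45 kHz, passes unchanged.
126.78 kHz mod fs = 12.98 kHz.
12.98 kHz ≤ fs/2 = 28.45 kHz, appears at 12.98 kHz.
Distinct values: {0.8 kHz, 9.88 kHz, 11.74 kHz, 12.56 kHz, 12.98 kHz}.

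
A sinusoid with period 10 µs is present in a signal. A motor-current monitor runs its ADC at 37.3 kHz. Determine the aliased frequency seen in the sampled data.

11.9 kHz

T = 10 µs → f = 1/T = 100 kHz.
100 kHz mod fs = 25.4 kHz.
25.4 kHz > fs/2 = 18.65 kHz, folds to fs − 25.4 kHz = 11.9 kHz.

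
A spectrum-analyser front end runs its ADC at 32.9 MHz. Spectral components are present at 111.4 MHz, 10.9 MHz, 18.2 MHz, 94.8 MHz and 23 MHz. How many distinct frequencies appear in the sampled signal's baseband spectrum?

5

fs/2 = 16.45 MHz.
111.4 MHz mod fs = 12.7 MHz.
12.7 MHz ≤ fs/2 = 16.45 MHz, appears at 12.7 MHz.
10.9 MHz ≤ fs/2 = 16.45 MHz, passes unchanged.
18.2 MHz > fs/2 = 16.45 MHz, folds to fs − 18.2 MHz = 14.7 MHz.
94.8 MHz mod fs = 29 MHz.
29 MHz > fs/2 = 16.45 MHz, folds to fs − 29 MHz = 3.9 MHz.
23 MHz > fs/2 = 16.45 MHz, folds to fs − 23 MHz = 9.9 MHz.
Distinct values: {3.9 MHz, 9.9 MHz, 10.9 MHz, 12.7 MHz, 14.7 MHz} → 5.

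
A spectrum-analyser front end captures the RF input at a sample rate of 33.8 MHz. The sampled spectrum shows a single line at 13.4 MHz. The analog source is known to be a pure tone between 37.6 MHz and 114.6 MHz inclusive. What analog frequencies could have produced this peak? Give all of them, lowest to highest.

Frequencies that alias to 13.4 MHz are k·fs ± 13.4 MHz for integer k ≥ 0.
k=0: 13.4 MHz.
k=1: 20.4 MHz, 47.2 MHz.
k=2: 54.2 MHz, 81 MHz.
k=3: 88 MHz, 114.8 MHz.
k=4: 121.8 MHz, 148.6 MHz.
Within [37.6 MHz, 114.6 MHz]: 47.2 MHz, 54.2 MHz, 81 MHz, 88 MHz.

47.2 MHz, 54.2 MHz, 81 MHz, 88 MHz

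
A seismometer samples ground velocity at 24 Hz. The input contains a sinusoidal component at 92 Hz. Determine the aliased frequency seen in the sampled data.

92 Hz mod fs = 20 Hz.
20 Hz > fs/2 = 12 Hz, folds to fs − 20 Hz = 4 Hz.

4 Hz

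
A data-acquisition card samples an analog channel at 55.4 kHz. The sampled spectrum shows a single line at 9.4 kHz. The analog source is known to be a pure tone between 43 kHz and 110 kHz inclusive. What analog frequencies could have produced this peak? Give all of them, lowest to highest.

Frequencies that alias to 9.4 kHz are k·fs ± 9.4 kHz for integer k ≥ 0.
k=0: 9.4 kHz.
k=1: 46 kHz, 64.8 kHz.
k=2: 101.4 kHz, 120.2 kHz.
k=3: 156.8 kHz, 175.6 kHz.
Within [43 kHz, 110 kHz]: 46 kHz, 64.8 kHz, 101.4 kHz.

46 kHz, 64.8 kHz, 101.4 kHz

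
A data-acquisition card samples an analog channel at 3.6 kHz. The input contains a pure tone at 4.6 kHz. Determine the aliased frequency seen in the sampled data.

4.6 kHz mod fs = 1 kHz.
1 kHz ≤ fs/2 = 1.8 kHz, appears at 1 kHz.

1 kHz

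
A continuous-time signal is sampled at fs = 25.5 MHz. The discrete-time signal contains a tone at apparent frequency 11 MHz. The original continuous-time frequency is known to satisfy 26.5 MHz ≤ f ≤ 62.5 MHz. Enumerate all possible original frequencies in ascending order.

Frequencies that alias to 11 MHz are k·fs ± 11 MHz for integer k ≥ 0.
k=0: 11 MHz.
k=1: 14.5 MHz, 36.5 MHz.
k=2: 40 MHz, 62 MHz.
k=3: 65.5 MHz, 87.5 MHz.
Within [26.5 MHz, 62.5 MHz]: 36.5 MHz, 40 MHz, 62 MHz.

36.5 MHz, 40 MHz, 62 MHz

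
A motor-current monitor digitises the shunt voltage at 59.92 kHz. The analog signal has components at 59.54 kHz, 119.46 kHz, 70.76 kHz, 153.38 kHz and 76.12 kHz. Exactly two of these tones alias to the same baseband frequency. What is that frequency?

0.38 kHz

fs/2 = 29.96 kHz.
59.54 kHz > fs/2 = 29.96 kHz, folds to fs − 59.54 kHz = 0.38 kHz.
119.46 kHz mod fs = 59.54 kHz.
59.54 kHz > fs/2 = 29.96 kHz, folds to fs − 59.54 kHz = 0.38 kHz.
70.76 kHz mod fs = 10.84 kHz.
10.84 kHz ≤ fs/2 = 29.96 kHz, appears at 10.84 kHz.
153.38 kHz mod fs = 33.54 kHz.
33.54 kHz > fs/2 = 29.96 kHz, folds to fs − 33.54 kHz = 26.38 kHz.
76.12 kHz mod fs = 16.2 kHz.
16.2 kHz ≤ fs/2 = 29.96 kHz, appears at 16.2 kHz.
59.54 kHz and 119.46 kHz both map to 0.38 kHz.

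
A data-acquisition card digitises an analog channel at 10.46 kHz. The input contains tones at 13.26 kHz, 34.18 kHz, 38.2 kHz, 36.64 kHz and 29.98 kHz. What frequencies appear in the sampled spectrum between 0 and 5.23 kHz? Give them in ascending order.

1.4 kHz, 2.8 kHz, 3.64 kHz, 5.2 kHz

fs/2 = 5.23 kHz.
13.26 kHz mod fs = 2.8 kHz.
2.8 kHz ≤ fs/2 = 5.23 kHz, appears at 2.8 kHz.
34.18 kHz mod fs = 2.8 kHz.
2.8 kHz ≤ fs/2 = 5.23 kHz, appears at 2.8 kHz.
38.2 kHz mod fs = 6.82 kHz.
6.82 kHz > fs/2 = 5.23 kHz, folds to fs − 6.82 kHz = 3.64 kHz.
36.64 kHz mod fs = 5.26 kHz.
5.26 kHz > fs/2 = 5.23 kHz, folds to fs − 5.26 kHz = 5.2 kHz.
29.98 kHz mod fs = 9.06 kHz.
9.06 kHz > fs/2 = 5.23 kHz, folds to fs − 9.06 kHz = 1.4 kHz.
Distinct values: {1.4 kHz, 2.8 kHz, 3.64 kHz, 5.2 kHz}.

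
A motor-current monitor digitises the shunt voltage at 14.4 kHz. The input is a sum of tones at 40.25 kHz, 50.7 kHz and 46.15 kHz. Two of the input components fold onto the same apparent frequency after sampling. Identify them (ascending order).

fs/2 = 7.2 kHz.
40.25 kHz mod fs = 11.45 kHz.
11.45 kHz > fs/2 = 7.2 kHz, folds to fs − 11.45 kHz = 2.95 kHz.
50.7 kHz mod fs = 7.5 kHz.
7.5 kHz > fs/2 = 7.2 kHz, folds to fs − 7.5 kHz = 6.9 kHz.
46.15 kHz mod fs = 2.95 kHz.
2.95 kHz ≤ fs/2 = 7.2 kHz, appears at 2.95 kHz.
40.25 kHz and 46.15 kHz both map to 2.95 kHz.

40.25 kHz, 46.15 kHz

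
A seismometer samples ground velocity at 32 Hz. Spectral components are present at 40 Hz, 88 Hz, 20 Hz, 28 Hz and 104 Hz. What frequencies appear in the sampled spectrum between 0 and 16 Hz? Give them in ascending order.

fs/2 = 16 Hz.
40 Hz mod fs = 8 Hz.
8 Hz ≤ fs/2 = 16 Hz, appears at 8 Hz.
88 Hz mod fs = 24 Hz.
24 Hz > fs/2 = 16 Hz, folds to fs − 24 Hz = 8 Hz.
20 Hz > fs/2 = 16 Hz, folds to fs − 20 Hz = 12 Hz.
28 Hz > fs/2 = 16 Hz, folds to fs − 28 Hz = 4 Hz.
104 Hz mod fs = 8 Hz.
8 Hz ≤ fs/2 = 16 Hz, appears at 8 Hz.
Distinct values: {4 Hz, 8 Hz, 12 Hz}.

4 Hz, 8 Hz, 12 Hz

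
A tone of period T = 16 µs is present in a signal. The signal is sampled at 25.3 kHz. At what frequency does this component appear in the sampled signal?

T = 16 µs → f = 1/T = 62.5 kHz.
62.5 kHz mod fs = 11.9 kHz.
11.9 kHz ≤ fs/2 = 12.65 kHz, appears at 11.9 kHz.

11.9 kHz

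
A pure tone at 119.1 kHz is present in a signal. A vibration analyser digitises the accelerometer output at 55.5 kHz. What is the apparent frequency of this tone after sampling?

8.1 kHz

119.1 kHz mod fs = 8.1 kHz.
8.1 kHz ≤ fs/2 = 27.75 kHz, appears at 8.1 kHz.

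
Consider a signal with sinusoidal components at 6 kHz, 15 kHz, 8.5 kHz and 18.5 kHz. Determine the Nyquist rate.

Highest-frequency component: 18.5 kHz.
Nyquist rate = 2 × 18.5 kHz = 37 kHz.

37 kHz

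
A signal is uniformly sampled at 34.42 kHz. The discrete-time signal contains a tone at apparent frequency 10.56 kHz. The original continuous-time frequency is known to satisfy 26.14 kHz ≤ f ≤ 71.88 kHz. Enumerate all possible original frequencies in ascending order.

44.98 kHz, 58.28 kHz

Frequencies that alias to 10.56 kHz are k·fs ± 10.56 kHz for integer k ≥ 0.
k=0: 10.56 kHz.
k=1: 23.86 kHz, 44.98 kHz.
k=2: 58.28 kHz, 79.4 kHz.
k=3: 92.7 kHz, 113.82 kHz.
Within [26.14 kHz, 71.88 kHz]: 44.98 kHz, 58.28 kHz.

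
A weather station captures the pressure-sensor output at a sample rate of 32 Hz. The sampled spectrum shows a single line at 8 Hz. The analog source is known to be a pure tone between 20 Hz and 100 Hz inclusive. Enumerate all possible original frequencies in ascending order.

Frequencies that alias to 8 Hz are k·fs ± 8 Hz for integer k ≥ 0.
k=0: 8 Hz.
k=1: 24 Hz, 40 Hz.
k=2: 56 Hz, 72 Hz.
k=3: 88 Hz, 104 Hz.
k=4: 120 Hz, 136 Hz.
Within [20 Hz, 100 Hz]: 24 Hz, 40 Hz, 56 Hz, 72 Hz, 88 Hz.

24 Hz, 40 Hz, 56 Hz, 72 Hz, 88 Hz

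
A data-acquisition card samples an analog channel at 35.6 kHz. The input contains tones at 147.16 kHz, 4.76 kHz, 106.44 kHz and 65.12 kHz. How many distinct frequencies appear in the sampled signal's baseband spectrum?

3

fs/2 = 17.8 kHz.
147.16 kHz mod fs = 4.76 kHz.
4.76 kHz ≤ fs/2 = 17.8 kHz, appears at 4.76 kHz.
4.76 kHz ≤ fs/2 = 17.8 kHz, passes unchanged.
106.44 kHz mod fs = 35.24 kHz.
35.24 kHz > fs/2 = 17.8 kHz, folds to fs − 35.24 kHz = 0.36 kHz.
65.12 kHz mod fs = 29.52 kHz.
29.52 kHz > fs/2 = 17.8 kHz, folds to fs − 29.52 kHz = 6.08 kHz.
Distinct values: {0.36 kHz, 4.76 kHz, 6.08 kHz} → 3.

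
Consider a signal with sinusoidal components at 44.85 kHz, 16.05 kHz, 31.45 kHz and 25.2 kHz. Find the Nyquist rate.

89.7 kHz

Highest-frequency component: 44.85 kHz.
Nyquist rate = 2 × 44.85 kHz = 89.7 kHz.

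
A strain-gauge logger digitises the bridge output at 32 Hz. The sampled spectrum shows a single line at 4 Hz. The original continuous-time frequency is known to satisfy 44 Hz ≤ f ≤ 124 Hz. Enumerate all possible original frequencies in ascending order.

60 Hz, 68 Hz, 92 Hz, 100 Hz, 124 Hz

Frequencies that alias to 4 Hz are k·fs ± 4 Hz for integer k ≥ 0.
k=0: 4 Hz.
k=1: 28 Hz, 36 Hz.
k=2: 60 Hz, 68 Hz.
k=3: 92 Hz, 100 Hz.
k=4: 124 Hz, 132 Hz.
k=5: 156 Hz, 164 Hz.
Within [44 Hz, 124 Hz]: 60 Hz, 68 Hz, 92 Hz, 100 Hz, 124 Hz.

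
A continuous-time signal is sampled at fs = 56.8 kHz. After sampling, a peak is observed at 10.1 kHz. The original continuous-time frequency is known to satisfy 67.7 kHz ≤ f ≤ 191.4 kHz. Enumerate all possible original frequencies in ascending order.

103.5 kHz, 123.7 kHz, 160.3 kHz, 180.5 kHz

Frequencies that alias to 10.1 kHz are k·fs ± 10.1 kHz for integer k ≥ 0.
k=0: 10.1 kHz.
k=1: 46.7 kHz, 66.9 kHz.
k=2: 103.5 kHz, 123.7 kHz.
k=3: 160.3 kHz, 180.5 kHz.
k=4: 217.1 kHz, 237.3 kHz.
Within [67.7 kHz, 191.4 kHz]: 103.5 kHz, 123.7 kHz, 160.3 kHz, 180.5 kHz.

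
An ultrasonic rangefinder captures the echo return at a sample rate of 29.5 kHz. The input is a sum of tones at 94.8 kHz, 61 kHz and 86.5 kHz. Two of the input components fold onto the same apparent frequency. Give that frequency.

2 kHz

fs/2 = 14.75 kHz.
94.8 kHz mod fs = 6.3 kHz.
6.3 kHz ≤ fs/2 = 14.75 kHz, appears at 6.3 kHz.
61 kHz mod fs = 2 kHz.
2 kHz ≤ fs/2 = 14.75 kHz, appears at 2 kHz.
86.5 kHz mod fs = 27.5 kHz.
27.5 kHz > fs/2 = 14.75 kHz, folds to fs − 27.5 kHz = 2 kHz.
61 kHz and 86.5 kHz both map to 2 kHz.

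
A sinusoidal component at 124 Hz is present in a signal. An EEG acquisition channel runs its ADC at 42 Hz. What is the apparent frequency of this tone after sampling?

124 Hz mod fs = 40 Hz.
40 Hz > fs/2 = 21 Hz, folds to fs − 40 Hz = 2 Hz.

2 Hz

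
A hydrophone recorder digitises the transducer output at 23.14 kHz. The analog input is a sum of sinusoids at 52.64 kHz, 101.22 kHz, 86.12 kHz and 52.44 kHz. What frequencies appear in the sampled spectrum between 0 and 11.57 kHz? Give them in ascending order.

fs/2 = 11.57 kHz.
52.64 kHz mod fs = 6.36 kHz.
6.36 kHz ≤ fs/2 = 11.57 kHz, appears at 6.36 kHz.
101.22 kHz mod fs = 8.66 kHz.
8.66 kHz ≤ fs/2 = 11.57 kHz, appears at 8.66 kHz.
86.12 kHz mod fs = 16.7 kHz.
16.7 kHz > fs/2 = 11.57 kHz, folds to fs − 16.7 kHz = 6.44 kHz.
52.44 kHz mod fs = 6.16 kHz.
6.16 kHz ≤ fs/2 = 11.57 kHz, appears at 6.16 kHz.
Distinct values: {6.16 kHz, 6.36 kHz, 6.44 kHz, 8.66 kHz}.

6.16 kHz, 6.36 kHz, 6.44 kHz, 8.66 kHz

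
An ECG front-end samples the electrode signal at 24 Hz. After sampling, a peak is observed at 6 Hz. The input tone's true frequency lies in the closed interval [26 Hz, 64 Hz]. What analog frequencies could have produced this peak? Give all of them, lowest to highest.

Frequencies that alias to 6 Hz are k·fs ± 6 Hz for integer k ≥ 0.
k=0: 6 Hz.
k=1: 18 Hz, 30 Hz.
k=2: 42 Hz, 54 Hz.
k=3: 66 Hz, 78 Hz.
Within [26 Hz, 64 Hz]: 30 Hz, 42 Hz, 54 Hz.

30 Hz, 42 Hz, 54 Hz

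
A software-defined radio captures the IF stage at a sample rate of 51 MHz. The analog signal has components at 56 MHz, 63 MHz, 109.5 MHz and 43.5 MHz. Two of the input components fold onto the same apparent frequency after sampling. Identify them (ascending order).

43.5 MHz, 109.5 MHz

fs/2 = 25.5 MHz.
56 MHz mod fs = 5 MHz.
5 MHz ≤ fs/2 = 25.5 MHz, appears at 5 MHz.
63 MHz mod fs = 12 MHz.
12 MHz ≤ fs/2 = 25.5 MHz, appears at 12 MHz.
109.5 MHz mod fs = 7.5 MHz.
7.5 MHz ≤ fs/2 = 25.5 MHz, appears at 7.5 MHz.
43.5 MHz > fs/2 = 25.5 MHz, folds to fs − 43.5 MHz = 7.5 MHz.
43.5 MHz and 109.5 MHz both map to 7.5 MHz.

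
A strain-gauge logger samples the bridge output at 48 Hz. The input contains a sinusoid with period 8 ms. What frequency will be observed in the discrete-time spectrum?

T = 8 ms → f = 1/T = 125 Hz.
125 Hz mod fs = 29 Hz.
29 Hz > fs/2 = 24 Hz, folds to fs − 29 Hz = 19 Hz.

19 Hz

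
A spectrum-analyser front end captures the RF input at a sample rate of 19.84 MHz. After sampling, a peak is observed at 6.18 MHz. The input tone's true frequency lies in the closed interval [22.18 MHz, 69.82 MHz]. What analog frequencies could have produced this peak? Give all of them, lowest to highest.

26.02 MHz, 33.5 MHz, 45.86 MHz, 53.34 MHz, 65.7 MHz

Frequencies that alias to 6.18 MHz are k·fs ± 6.18 MHz for integer k ≥ 0.
k=0: 6.18 MHz.
k=1: 13.66 MHz, 26.02 MHz.
k=2: 33.5 MHz, 45.86 MHz.
k=3: 53.34 MHz, 65.7 MHz.
k=4: 73.18 MHz, 85.54 MHz.
Within [22.18 MHz, 69.82 MHz]: 26.02 MHz, 33.5 MHz, 45.86 MHz, 53.34 MHz, 65.7 MHz.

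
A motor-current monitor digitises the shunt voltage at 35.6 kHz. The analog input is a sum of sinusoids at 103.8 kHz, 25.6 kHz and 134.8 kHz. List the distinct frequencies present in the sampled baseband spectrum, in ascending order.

3 kHz, 7.6 kHz, 10 kHz

fs/2 = 17.8 kHz.
103.8 kHz mod fs = 32.6 kHz.
32.6 kHz > fs/2 = 17.8 kHz, folds to fs − 32.6 kHz = 3 kHz.
25.6 kHz > fs/2 = 17.8 kHz, folds to fs − 25.6 kHz = 10 kHz.
134.8 kHz mod fs = 28 kHz.
28 kHz > fs/2 = 17.8 kHz, folds to fs − 28 kHz = 7.6 kHz.
Distinct values: {3 kHz, 7.6 kHz, 10 kHz}.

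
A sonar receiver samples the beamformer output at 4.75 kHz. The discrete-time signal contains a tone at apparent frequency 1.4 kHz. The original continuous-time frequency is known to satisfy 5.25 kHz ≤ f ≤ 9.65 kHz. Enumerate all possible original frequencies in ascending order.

Frequencies that alias to 1.4 kHz are k·fs ± 1.4 kHz for integer k ≥ 0.
k=0: 1.4 kHz.
k=1: 3.35 kHz, 6.15 kHz.
k=2: 8.1 kHz, 10.9 kHz.
k=3: 12.85 kHz, 15.65 kHz.
Within [5.25 kHz, 9.65 kHz]: 6.15 kHz, 8.1 kHz.

6.15 kHz, 8.1 kHz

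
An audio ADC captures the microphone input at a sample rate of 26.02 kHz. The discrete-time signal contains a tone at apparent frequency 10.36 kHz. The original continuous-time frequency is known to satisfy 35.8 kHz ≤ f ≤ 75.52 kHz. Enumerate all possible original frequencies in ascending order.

Frequencies that alias to 10.36 kHz are k·fs ± 10.36 kHz for integer k ≥ 0.
k=0: 10.36 kHz.
k=1: 15.66 kHz, 36.38 kHz.
k=2: 41.68 kHz, 62.4 kHz.
k=3: 67.7 kHz, 88.42 kHz.
k=4: 93.72 kHz, 114.44 kHz.
Within [35.8 kHz, 75.52 kHz]: 36.38 kHz, 41.68 kHz, 62.4 kHz, 67.7 kHz.

36.38 kHz, 41.68 kHz, 62.4 kHz, 67.7 kHz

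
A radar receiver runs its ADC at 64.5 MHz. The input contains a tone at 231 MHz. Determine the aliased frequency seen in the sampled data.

27 MHz

231 MHz mod fs = 37.5 MHz.
37.5 MHz > fs/2 = 32.25 MHz, folds to fs − 37.5 MHz = 27 MHz.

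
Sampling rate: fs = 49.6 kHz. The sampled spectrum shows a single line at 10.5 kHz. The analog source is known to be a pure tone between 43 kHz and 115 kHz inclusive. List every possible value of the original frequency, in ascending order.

60.1 kHz, 88.7 kHz, 109.7 kHz

Frequencies that alias to 10.5 kHz are k·fs ± 10.5 kHz for integer k ≥ 0.
k=0: 10.5 kHz.
k=1: 39.1 kHz, 60.1 kHz.
k=2: 88.7 kHz, 109.7 kHz.
k=3: 138.3 kHz, 159.3 kHz.
Within [43 kHz, 115 kHz]: 60.1 kHz, 88.7 kHz, 109.7 kHz.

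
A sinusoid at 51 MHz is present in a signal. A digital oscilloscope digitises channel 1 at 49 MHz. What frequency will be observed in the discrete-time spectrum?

51 MHz mod fs = 2 MHz.
2 MHz ≤ fs/2 = 24.5 MHz, appears at 2 MHz.

2 MHz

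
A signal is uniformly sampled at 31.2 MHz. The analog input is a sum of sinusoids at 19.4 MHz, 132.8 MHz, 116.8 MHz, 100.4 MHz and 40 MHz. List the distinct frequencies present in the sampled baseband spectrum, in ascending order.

6.8 MHz, 8 MHz, 8.8 MHz, 11.8 MHz

fs/2 = 15.6 MHz.
19.4 MHz > fs/2 = 15.6 MHz, folds to fs − 19.4 MHz = 11.8 MHz.
132.8 MHz mod fs = 8 MHz.
8 MHz ≤ fs/2 = 15.6 MHz, appears at 8 MHz.
116.8 MHz mod fs = 23.2 MHz.
23.2 MHz > fs/2 = 15.6 MHz, folds to fs − 23.2 MHz = 8 MHz.
100.4 MHz mod fs = 6.8 MHz.
6.8 MHz ≤ fs/2 = 15.6 MHz, appears at 6.8 MHz.
40 MHz mod fs = 8.8 MHz.
8.8 MHz ≤ fs/2 = 15.6 MHz, appears at 8.8 MHz.
Distinct values: {6.8 MHz, 8 MHz, 8.8 MHz, 11.8 MHz}.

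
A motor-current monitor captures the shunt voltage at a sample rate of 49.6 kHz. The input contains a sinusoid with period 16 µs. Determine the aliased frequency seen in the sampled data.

12.9 kHz

T = 16 µs → f = 1/T = 62.5 kHz.
62.5 kHz mod fs = 12.9 kHz.
12.9 kHz ≤ fs/2 = 24.8 kHz, appears at 12.9 kHz.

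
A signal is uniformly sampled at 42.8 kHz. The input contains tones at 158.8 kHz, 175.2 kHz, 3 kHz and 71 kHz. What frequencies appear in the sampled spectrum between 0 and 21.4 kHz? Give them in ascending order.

3 kHz, 4 kHz, 12.4 kHz, 14.6 kHz

fs/2 = 21.4 kHz.
158.8 kHz mod fs = 30.4 kHz.
30.4 kHz > fs/2 = 21.4 kHz, folds to fs − 30.4 kHz = 12.4 kHz.
175.2 kHz mod fs = 4 kHz.
4 kHz ≤ fs/2 = 21.4 kHz, appears at 4 kHz.
3 kHz ≤ fs/2 = 21.4 kHz, passes unchanged.
71 kHz mod fs = 28.2 kHz.
28.2 kHz > fs/2 = 21.4 kHz, folds to fs − 28.2 kHz = 14.6 kHz.
Distinct values: {3 kHz, 4 kHz, 12.4 kHz, 14.6 kHz}.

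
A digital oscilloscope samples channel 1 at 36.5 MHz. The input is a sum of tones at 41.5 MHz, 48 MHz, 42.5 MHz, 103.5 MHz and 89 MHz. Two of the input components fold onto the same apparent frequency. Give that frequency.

6 MHz

fs/2 = 18.25 MHz.
41.5 MHz mod fs = 5 MHz.
5 MHz ≤ fs/2 = 18.25 MHz, appears at 5 MHz.
48 MHz mod fs = 11.5 MHz.
11.5 MHz ≤ fs/2 = 18.25 MHz, appears at 11.5 MHz.
42.5 MHz mod fs = 6 MHz.
6 MHz ≤ fs/2 = 18.25 MHz, appears at 6 MHz.
103.5 MHz mod fs = 30.5 MHz.
30.5 MHz > fs/2 = 18.25 MHz, folds to fs − 30.5 MHz = 6 MHz.
89 MHz mod fs = 16 MHz.
16 MHz ≤ fs/2 = 18.25 MHz, appears at 16 MHz.
42.5 MHz and 103.5 MHz both map to 6 MHz.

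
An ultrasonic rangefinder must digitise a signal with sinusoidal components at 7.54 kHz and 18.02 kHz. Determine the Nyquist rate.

Highest-frequency component: 18.02 kHz.
Nyquist rate = 2 × 18.02 kHz = 36.04 kHz.

36.04 kHz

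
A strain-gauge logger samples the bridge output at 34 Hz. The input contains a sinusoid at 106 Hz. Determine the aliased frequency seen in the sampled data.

106 Hz mod fs = 4 Hz.
4 Hz ≤ fs/2 = 17 Hz, appears at 4 Hz.

4 Hz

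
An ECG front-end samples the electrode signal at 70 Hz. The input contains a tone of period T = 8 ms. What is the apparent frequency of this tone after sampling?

T = 8 ms → f = 1/T = 125 Hz.
125 Hz mod fs = 55 Hz.
55 Hz > fs/2 = 35 Hz, folds to fs − 55 Hz = 15 Hz.

15 Hz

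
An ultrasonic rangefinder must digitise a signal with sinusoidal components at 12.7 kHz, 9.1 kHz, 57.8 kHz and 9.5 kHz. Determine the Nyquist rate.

115.6 kHz

Highest-frequency component: 57.8 kHz.
Nyquist rate = 2 × 57.8 kHz = 115.6 kHz.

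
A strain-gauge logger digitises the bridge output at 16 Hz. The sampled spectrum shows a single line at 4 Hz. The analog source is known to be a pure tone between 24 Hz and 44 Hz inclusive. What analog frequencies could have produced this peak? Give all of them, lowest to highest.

Frequencies that alias to 4 Hz are k·fs ± 4 Hz for integer k ≥ 0.
k=0: 4 Hz.
k=1: 12 Hz, 20 Hz.
k=2: 28 Hz, 36 Hz.
k=3: 44 Hz, 52 Hz.
k=4: 60 Hz, 68 Hz.
Within [24 Hz, 44 Hz]: 28 Hz, 36 Hz, 44 Hz.

28 Hz, 36 Hz, 44 Hz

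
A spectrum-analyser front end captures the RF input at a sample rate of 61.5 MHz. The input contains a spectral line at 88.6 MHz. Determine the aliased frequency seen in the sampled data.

88.6 MHz mod fs = 27.1 MHz.
27.1 MHz ≤ fs/2 = 30.75 MHz, appears at 27.1 MHz.

27.1 MHz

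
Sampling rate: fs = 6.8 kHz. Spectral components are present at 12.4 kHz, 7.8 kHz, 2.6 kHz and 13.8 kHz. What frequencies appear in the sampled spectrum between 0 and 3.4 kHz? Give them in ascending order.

0.2 kHz, 1 kHz, 1.2 kHz, 2.6 kHz

fs/2 = 3.4 kHz.
12.4 kHz mod fs = 5.6 kHz.
5.6 kHz > fs/2 = 3.4 kHz, folds to fs − 5.6 kHz = 1.2 kHz.
7.8 kHz mod fs = 1 kHz.
1 kHz ≤ fs/2 = 3.4 kHz, appears at 1 kHz.
2.6 kHz ≤ fs/2 = 3.4 kHz, passes unchanged.
13.8 kHz mod fs = 0.2 kHz.
0.2 kHz ≤ fs/2 = 3.4 kHz, appears at 0.2 kHz.
Distinct values: {0.2 kHz, 1 kHz, 1.2 kHz, 2.6 kHz}.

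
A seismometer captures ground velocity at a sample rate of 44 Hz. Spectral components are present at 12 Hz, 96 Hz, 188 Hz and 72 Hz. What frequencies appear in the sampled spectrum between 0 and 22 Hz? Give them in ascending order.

fs/2 = 22 Hz.
12 Hz ≤ fs/2 = 22 Hz, passes unchanged.
96 Hz mod fs = 8 Hz.
8 Hz ≤ fs/2 = 22 Hz, appears at 8 Hz.
188 Hz mod fs = 12 Hz.
12 Hz ≤ fs/2 = 22 Hz, appears at 12 Hz.
72 Hz mod fs = 28 Hz.
28 Hz > fs/2 = 22 Hz, folds to fs − 28 Hz = 16 Hz.
Distinct values: {8 Hz, 12 Hz, 16 Hz}.

8 Hz, 12 Hz, 16 Hz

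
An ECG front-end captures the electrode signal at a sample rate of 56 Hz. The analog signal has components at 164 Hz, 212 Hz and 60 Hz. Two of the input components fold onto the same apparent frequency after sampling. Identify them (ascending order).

60 Hz, 164 Hz

fs/2 = 28 Hz.
164 Hz mod fs = 52 Hz.
52 Hz > fs/2 = 28 Hz, folds to fs − 52 Hz = 4 Hz.
212 Hz mod fs = 44 Hz.
44 Hz > fs/2 = 28 Hz, folds to fs − 44 Hz = 12 Hz.
60 Hz mod fs = 4 Hz.
4 Hz ≤ fs/2 = 28 Hz, appears at 4 Hz.
60 Hz and 164 Hz both map to 4 Hz.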